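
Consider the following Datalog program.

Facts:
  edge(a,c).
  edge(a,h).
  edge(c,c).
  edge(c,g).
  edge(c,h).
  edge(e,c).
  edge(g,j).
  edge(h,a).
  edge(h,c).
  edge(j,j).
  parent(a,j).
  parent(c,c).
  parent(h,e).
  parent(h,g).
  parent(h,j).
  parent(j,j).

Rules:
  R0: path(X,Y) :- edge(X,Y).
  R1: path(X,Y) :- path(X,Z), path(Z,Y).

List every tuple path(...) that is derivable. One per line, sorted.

round 1: derive path(a,c) via R0 from edge(a,c)
round 1: derive path(a,h) via R0 from edge(a,h)
round 1: derive path(c,c) via R0 from edge(c,c)
round 1: derive path(c,g) via R0 from edge(c,g)
round 1: derive path(c,h) via R0 from edge(c,h)
round 1: derive path(e,c) via R0 from edge(e,c)
round 1: derive path(g,j) via R0 from edge(g,j)
round 1: derive path(h,a) via R0 from edge(h,a)
round 1: derive path(h,c) via R0 from edge(h,c)
round 1: derive path(j,j) via R0 from edge(j,j)
round 2: derive path(a,a) via R1 from path(a,h), path(h,a)
round 2: derive path(a,g) via R1 from path(a,c), path(c,g)
round 2: derive path(c,a) via R1 from path(c,h), path(h,a)
round 2: derive path(c,j) via R1 from path(c,g), path(g,j)
round 2: derive path(e,g) via R1 from path(e,c), path(c,g)
round 2: derive path(e,h) via R1 from path(e,c), path(c,h)
round 2: derive path(h,g) via R1 from path(h,c), path(c,g)
round 2: derive path(h,h) via R1 from path(h,a), path(a,h)
round 3: derive path(a,j) via R1 from path(a,c), path(c,j)
round 3: derive path(e,a) via R1 from path(e,c), path(c,a)
round 3: derive path(e,j) via R1 from path(e,c), path(c,j)
round 3: derive path(h,j) via R1 from path(h,c), path(c,j)

path(a,a)
path(a,c)
path(a,g)
path(a,h)
path(a,j)
path(c,a)
path(c,c)
path(c,g)
path(c,h)
path(c,j)
path(e,a)
path(e,c)
path(e,g)
path(e,h)
path(e,j)
path(g,j)
path(h,a)
path(h,c)
path(h,g)
path(h,h)
path(h,j)
path(j,j)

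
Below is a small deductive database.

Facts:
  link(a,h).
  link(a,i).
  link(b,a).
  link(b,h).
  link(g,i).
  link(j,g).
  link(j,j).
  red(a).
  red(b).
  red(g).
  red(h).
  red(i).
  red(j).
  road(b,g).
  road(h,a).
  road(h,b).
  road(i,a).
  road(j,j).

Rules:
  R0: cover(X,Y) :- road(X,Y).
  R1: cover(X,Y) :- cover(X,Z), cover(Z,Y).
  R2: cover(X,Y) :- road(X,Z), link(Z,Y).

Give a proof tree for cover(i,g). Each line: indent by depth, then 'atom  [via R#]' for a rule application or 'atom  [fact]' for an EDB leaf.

round 1: derive cover(b,g) via R0 from road(b,g)
round 1: derive cover(h,a) via R0 from road(h,a)
round 1: derive cover(h,b) via R0 from road(h,b)
round 1: derive cover(i,a) via R0 from road(i,a)
round 1: derive cover(j,j) via R0 from road(j,j)
round 1: derive cover(b,i) via R2 from road(b,g), link(g,i)
round 1: derive cover(h,h) via R2 from road(h,a), link(a,h)
round 1: derive cover(h,i) via R2 from road(h,a), link(a,i)
round 1: derive cover(i,h) via R2 from road(i,a), link(a,h)
round 1: derive cover(i,i) via R2 from road(i,a), link(a,i)
round 1: derive cover(j,g) via R2 from road(j,j), link(j,g)
round 2: derive cover(b,a) via R1 from cover(b,i), cover(i,a)
round 2: derive cover(b,h) via R1 from cover(b,i), cover(i,h)
round 2: derive cover(h,g) via R1 from cover(h,b), cover(b,g)
round 2: derive cover(i,b) via R1 from cover(i,h), cover(h,b)
round 3: derive cover(b,b) via R1 from cover(b,h), cover(h,b)
round 3: derive cover(i,g) via R1 from cover(i,b), cover(b,g)

cover(i,g)  [via R1]
  cover(i,b)  [via R1]
    cover(i,h)  [via R2]
      road(i,a)  [fact]
      link(a,h)  [fact]
    cover(h,b)  [via R0]
      road(h,b)  [fact]
  cover(b,g)  [via R0]
    road(b,g)  [fact]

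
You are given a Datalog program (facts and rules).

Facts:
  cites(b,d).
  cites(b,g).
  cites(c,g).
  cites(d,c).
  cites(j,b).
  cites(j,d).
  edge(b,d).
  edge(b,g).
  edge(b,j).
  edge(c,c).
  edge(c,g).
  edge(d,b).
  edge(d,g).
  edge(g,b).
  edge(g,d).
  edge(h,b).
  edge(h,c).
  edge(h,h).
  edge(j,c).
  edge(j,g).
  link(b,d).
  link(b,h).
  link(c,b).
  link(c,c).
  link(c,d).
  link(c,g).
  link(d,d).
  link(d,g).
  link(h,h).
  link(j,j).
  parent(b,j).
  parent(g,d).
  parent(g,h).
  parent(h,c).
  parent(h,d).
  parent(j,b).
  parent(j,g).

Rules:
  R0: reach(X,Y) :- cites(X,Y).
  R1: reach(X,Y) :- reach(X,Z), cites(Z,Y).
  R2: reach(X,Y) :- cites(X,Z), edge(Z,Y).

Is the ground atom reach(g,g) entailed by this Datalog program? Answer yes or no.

round 1: derive reach(b,d) via R0 from cites(b,d)
round 1: derive reach(b,g) via R0 from cites(b,g)
round 1: derive reach(c,g) via R0 from cites(c,g)
round 1: derive reach(d,c) via R0 from cites(d,c)
round 1: derive reach(j,b) via R0 from cites(j,b)
round 1: derive reach(j,d) via R0 from cites(j,d)
round 1: derive reach(b,b) via R2 from cites(b,d), edge(d,b)
round 1: derive reach(c,b) via R2 from cites(c,g), edge(g,b)
round 1: derive reach(c,d) via R2 from cites(c,g), edge(g,d)
round 1: derive reach(d,g) via R2 from cites(d,c), edge(c,g)
round 1: derive reach(j,g) via R2 from cites(j,b), edge(b,g)
round 1: derive reach(j,j) via R2 from cites(j,b), edge(b,j)
round 2: derive reach(b,c) via R1 from reach(b,d), cites(d,c)
round 2: derive reach(c,c) via R1 from reach(c,d), cites(d,c)
round 2: derive reach(j,c) via R1 from reach(j,d), cites(d,c)

no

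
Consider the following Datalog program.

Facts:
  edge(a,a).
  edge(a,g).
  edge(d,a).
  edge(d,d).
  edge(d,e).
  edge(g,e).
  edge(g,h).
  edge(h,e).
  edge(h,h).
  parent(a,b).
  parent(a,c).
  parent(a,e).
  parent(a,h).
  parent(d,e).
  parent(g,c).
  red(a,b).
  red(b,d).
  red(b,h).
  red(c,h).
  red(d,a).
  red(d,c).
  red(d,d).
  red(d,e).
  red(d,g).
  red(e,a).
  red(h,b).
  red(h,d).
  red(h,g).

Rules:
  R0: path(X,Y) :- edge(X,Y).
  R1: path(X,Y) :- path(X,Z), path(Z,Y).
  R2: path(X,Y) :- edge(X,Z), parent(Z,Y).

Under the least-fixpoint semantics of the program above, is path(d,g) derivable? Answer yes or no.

round 1: derive path(a,a) via R0 from edge(a,a)
round 1: derive path(a,g) via R0 from edge(a,g)
round 1: derive path(d,a) via R0 from edge(d,a)
round 1: derive path(d,d) via R0 from edge(d,d)
round 1: derive path(d,e) via R0 from edge(d,e)
round 1: derive path(g,e) via R0 from edge(g,e)
round 1: derive path(g,h) via R0 from edge(g,h)
round 1: derive path(h,e) via R0 from edge(h,e)
round 1: derive path(h,h) via R0 from edge(h,h)
round 1: derive path(a,b) via R2 from edge(a,a), parent(a,b)
round 1: derive path(a,c) via R2 from edge(a,a), parent(a,c)
round 1: derive path(a,e) via R2 from edge(a,a), parent(a,e)
round 1: derive path(a,h) via R2 from edge(a,a), parent(a,h)
round 1: derive path(d,b) via R2 from edge(d,a), parent(a,b)
round 1: derive path(d,c) via R2 from edge(d,a), parent(a,c)
round 1: derive path(d,h) via R2 from edge(d,a), parent(a,h)
round 2: derive path(d,g) via R1 from path(d,a), path(a,g)

yes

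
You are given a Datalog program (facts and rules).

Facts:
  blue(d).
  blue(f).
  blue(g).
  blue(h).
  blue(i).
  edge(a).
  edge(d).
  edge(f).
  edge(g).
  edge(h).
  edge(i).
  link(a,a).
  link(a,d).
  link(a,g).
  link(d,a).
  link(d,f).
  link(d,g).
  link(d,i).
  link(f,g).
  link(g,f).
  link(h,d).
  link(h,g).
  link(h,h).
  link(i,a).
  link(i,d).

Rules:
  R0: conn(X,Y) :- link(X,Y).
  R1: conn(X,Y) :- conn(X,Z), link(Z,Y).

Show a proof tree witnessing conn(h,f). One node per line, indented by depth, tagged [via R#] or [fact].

round 1: derive conn(a,a) via R0 from link(a,a)
round 1: derive conn(a,d) via R0 from link(a,d)
round 1: derive conn(a,g) via R0 from link(a,g)
round 1: derive conn(d,a) via R0 from link(d,a)
round 1: derive conn(d,f) via R0 from link(d,f)
round 1: derive conn(d,g) via R0 from link(d,g)
round 1: derive conn(d,i) via R0 from link(d,i)
round 1: derive conn(f,g) via R0 from link(f,g)
round 1: derive conn(g,f) via R0 from link(g,f)
round 1: derive conn(h,d) via R0 from link(h,d)
round 1: derive conn(h,g) via R0 from link(h,g)
round 1: derive conn(h,h) via R0 from link(h,h)
round 1: derive conn(i,a) via R0 from link(i,a)
round 1: derive conn(i,d) via R0 from link(i,d)
round 2: derive conn(a,f) via R1 from conn(a,d), link(d,f)
round 2: derive conn(a,i) via R1 from conn(a,d), link(d,i)
round 2: derive conn(d,d) via R1 from conn(d,a), link(a,d)
round 2: derive conn(f,f) via R1 from conn(f,g), link(g,f)
round 2: derive conn(g,g) via R1 from conn(g,f), link(f,g)
round 2: derive conn(h,a) via R1 from conn(h,d), link(d,a)
round 2: derive conn(h,f) via R1 from conn(h,d), link(d,f)
round 2: derive conn(h,i) via R1 from conn(h,d), link(d,i)
round 2: derive conn(i,f) via R1 from conn(i,d), link(d,f)
round 2: derive conn(i,g) via R1 from conn(i,a), link(a,g)
round 2: derive conn(i,i) via R1 from conn(i,d), link(d,i)

conn(h,f)  [via R1]
  conn(h,d)  [via R0]
    link(h,d)  [fact]
  link(d,f)  [fact]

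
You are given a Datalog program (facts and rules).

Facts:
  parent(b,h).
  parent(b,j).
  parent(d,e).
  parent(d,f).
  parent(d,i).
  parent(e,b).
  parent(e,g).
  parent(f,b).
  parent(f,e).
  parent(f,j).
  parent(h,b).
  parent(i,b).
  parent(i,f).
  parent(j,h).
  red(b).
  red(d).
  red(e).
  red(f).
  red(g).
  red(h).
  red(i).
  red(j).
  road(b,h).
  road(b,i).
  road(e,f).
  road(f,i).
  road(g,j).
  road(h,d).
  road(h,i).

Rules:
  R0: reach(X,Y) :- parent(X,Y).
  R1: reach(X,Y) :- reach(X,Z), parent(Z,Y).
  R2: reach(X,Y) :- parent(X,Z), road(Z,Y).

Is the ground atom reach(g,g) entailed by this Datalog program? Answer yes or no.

round 1: derive reach(b,h) via R0 from parent(b,h)
round 1: derive reach(b,j) via R0 from parent(b,j)
round 1: derive reach(d,e) via R0 from parent(d,e)
round 1: derive reach(d,f) via R0 from parent(d,f)
round 1: derive reach(d,i) via R0 from parent(d,i)
round 1: derive reach(e,b) via R0 from parent(e,b)
round 1: derive reach(e,g) via R0 from parent(e,g)
round 1: derive reach(f,b) via R0 from parent(f,b)
round 1: derive reach(f,e) via R0 from parent(f,e)
round 1: derive reach(f,j) via R0 from parent(f,j)
round 1: derive reach(h,b) via R0 from parent(h,b)
round 1: derive reach(i,b) via R0 from parent(i,b)
round 1: derive reach(i,f) via R0 from parent(i,f)
round 1: derive reach(j,h) via R0 from parent(j,h)
round 1: derive reach(b,d) via R2 from parent(b,h), road(h,d)
round 1: derive reach(b,i) via R2 from parent(b,h), road(h,i)
round 1: derive reach(e,h) via R2 from parent(e,b), road(b,h)
round 1: derive reach(e,i) via R2 from parent(e,b), road(b,i)
round 1: derive reach(e,j) via R2 from parent(e,g), road(g,j)
round 1: derive reach(f,f) via R2 from parent(f,e), road(e,f)
round 1: derive reach(f,h) via R2 from parent(f,b), road(b,h)
round 1: derive reach(f,i) via R2 from parent(f,b), road(b,i)
round 1: derive reach(h,h) via R2 from parent(h,b), road(b,h)
round 1: derive reach(h,i) via R2 from parent(h,b), road(b,i)
round 1: derive reach(i,h) via R2 from parent(i,b), road(b,h)
round 1: derive reach(i,i) via R2 from parent(i,b), road(b,i)
round 1: derive reach(j,d) via R2 from parent(j,h), road(h,d)
round 1: derive reach(j,i) via R2 from parent(j,h), road(h,i)
round 2: derive reach(b,b) via R1 from reach(b,h), parent(h,b)
round 2: derive reach(b,e) via R1 from reach(b,d), parent(d,e)
round 2: derive reach(b,f) via R1 from reach(b,d), parent(d,f)
round 2: derive reach(d,b) via R1 from reach(d,e), parent(e,b)
round 2: derive reach(d,g) via R1 from reach(d,e), parent(e,g)
round 2: derive reach(d,j) via R1 from reach(d,f), parent(f,j)
round 2: derive reach(e,f) via R1 from reach(e,i), parent(i,f)
round 2: derive reach(f,g) via R1 from reach(f,e), parent(e,g)
round 2: derive reach(h,f) via R1 from reach(h,i), parent(i,f)
round 2: derive reach(h,j) via R1 from reach(h,b), parent(b,j)
round 2: derive reach(i,e) via R1 from reach(i,f), parent(f,e)
round 2: derive reach(i,j) via R1 from reach(i,b), parent(b,j)
round 2: derive reach(j,b) via R1 from reach(j,h), parent(h,b)
round 2: derive reach(j,e) via R1 from reach(j,d), parent(d,e)
round 2: derive reach(j,f) via R1 from reach(j,d), parent(d,f)
round 3: derive reach(b,g) via R1 from reach(b,e), parent(e,g)
round 3: derive reach(d,h) via R1 from reach(d,b), parent(b,h)
round 3: derive reach(e,e) via R1 from reach(e,f), parent(f,e)
round 3: derive reach(h,e) via R1 from reach(h,f), parent(f,e)
round 3: derive reach(i,g) via R1 from reach(i,e), parent(e,g)
round 3: derive reach(j,g) via R1 from reach(j,e), parent(e,g)
round 3: derive reach(j,j) via R1 from reach(j,b), parent(b,j)
round 4: derive reach(h,g) via R1 from reach(h,e), parent(e,g)

no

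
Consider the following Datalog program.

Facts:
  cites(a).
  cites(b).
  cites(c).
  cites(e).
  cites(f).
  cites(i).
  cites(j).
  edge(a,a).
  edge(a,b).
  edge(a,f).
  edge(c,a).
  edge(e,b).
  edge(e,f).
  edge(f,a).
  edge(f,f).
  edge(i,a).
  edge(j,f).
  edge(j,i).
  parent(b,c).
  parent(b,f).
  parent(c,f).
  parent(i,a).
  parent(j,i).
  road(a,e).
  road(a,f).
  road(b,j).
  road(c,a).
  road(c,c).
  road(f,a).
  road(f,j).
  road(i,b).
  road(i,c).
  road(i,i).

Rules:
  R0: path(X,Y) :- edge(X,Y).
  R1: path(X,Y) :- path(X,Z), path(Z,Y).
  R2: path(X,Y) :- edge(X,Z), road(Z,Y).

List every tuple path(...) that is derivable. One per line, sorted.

path(a,a)
path(a,b)
path(a,c)
path(a,e)
path(a,f)
path(a,i)
path(a,j)
path(c,a)
path(c,b)
path(c,c)
path(c,e)
path(c,f)
path(c,i)
path(c,j)
path(e,a)
path(e,b)
path(e,c)
path(e,e)
path(e,f)
path(e,i)
path(e,j)
path(f,a)
path(f,b)
path(f,c)
path(f,e)
path(f,f)
path(f,i)
path(f,j)
path(i,a)
path(i,b)
path(i,c)
path(i,e)
path(i,f)
path(i,i)
path(i,j)
path(j,a)
path(j,b)
path(j,c)
path(j,e)
path(j,f)
path(j,i)
path(j,j)

round 1: derive path(a,a) via R0 from edge(a,a)
round 1: derive path(a,b) via R0 from edge(a,b)
round 1: derive path(a,f) via R0 from edge(a,f)
round 1: derive path(c,a) via R0 from edge(c,a)
round 1: derive path(e,b) via R0 from edge(e,b)
round 1: derive path(e,f) via R0 from edge(e,f)
round 1: derive path(f,a) via R0 from edge(f,a)
round 1: derive path(f,f) via R0 from edge(f,f)
round 1: derive path(i,a) via R0 from edge(i,a)
round 1: derive path(j,f) via R0 from edge(j,f)
round 1: derive path(j,i) via R0 from edge(j,i)
round 1: derive path(a,e) via R2 from edge(a,a), road(a,e)
round 1: derive path(a,j) via R2 from edge(a,b), road(b,j)
round 1: derive path(c,e) via R2 from edge(c,a), road(a,e)
round 1: derive path(c,f) via R2 from edge(c,a), road(a,f)
round 1: derive path(e,a) via R2 from edge(e,f), road(f,a)
round 1: derive path(e,j) via R2 from edge(e,b), road(b,j)
round 1: derive path(f,e) via R2 from edge(f,a), road(a,e)
round 1: derive path(f,j) via R2 from edge(f,f), road(f,j)
round 1: derive path(i,e) via R2 from edge(i,a), road(a,e)
round 1: derive path(i,f) via R2 from edge(i,a), road(a,f)
round 1: derive path(j,a) via R2 from edge(j,f), road(f,a)
round 1: derive path(j,b) via R2 from edge(j,i), road(i,b)
round 1: derive path(j,c) via R2 from edge(j,i), road(i,c)
round 1: derive path(j,j) via R2 from edge(j,f), road(f,j)
round 2: derive path(a,c) via R1 from path(a,j), path(j,c)
round 2: derive path(a,i) via R1 from path(a,j), path(j,i)
round 2: derive path(c,b) via R1 from path(c,a), path(a,b)
round 2: derive path(c,j) via R1 from path(c,a), path(a,j)
round 2: derive path(e,c) via R1 from path(e,j), path(j,c)
round 2: derive path(e,e) via R1 from path(e,a), path(a,e)
round 2: derive path(e,i) via R1 from path(e,j), path(j,i)
round 2: derive path(f,b) via R1 from path(f,a), path(a,b)
round 2: derive path(f,c) via R1 from path(f,j), path(j,c)
round 2: derive path(f,i) via R1 from path(f,j), path(j,i)
round 2: derive path(i,b) via R1 from path(i,a), path(a,b)
round 2: derive path(i,j) via R1 from path(i,a), path(a,j)
round 2: derive path(j,e) via R1 from path(j,a), path(a,e)
round 3: derive path(c,c) via R1 from path(c,a), path(a,c)
round 3: derive path(c,i) via R1 from path(c,a), path(a,i)
round 3: derive path(i,c) via R1 from path(i,a), path(a,c)
round 3: derive path(i,i) via R1 from path(i,a), path(a,i)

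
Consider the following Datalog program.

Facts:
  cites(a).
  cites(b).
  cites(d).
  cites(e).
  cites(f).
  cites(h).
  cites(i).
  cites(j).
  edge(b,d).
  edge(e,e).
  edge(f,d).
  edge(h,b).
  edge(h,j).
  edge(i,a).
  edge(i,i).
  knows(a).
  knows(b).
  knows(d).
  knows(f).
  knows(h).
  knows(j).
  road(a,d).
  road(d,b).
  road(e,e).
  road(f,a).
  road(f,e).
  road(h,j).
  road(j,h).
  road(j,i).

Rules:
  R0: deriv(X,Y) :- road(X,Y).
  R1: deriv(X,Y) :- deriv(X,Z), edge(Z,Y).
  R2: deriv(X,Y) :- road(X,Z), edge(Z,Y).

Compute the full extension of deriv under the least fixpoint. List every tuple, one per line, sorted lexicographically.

round 1: derive deriv(a,d) via R0 from road(a,d)
round 1: derive deriv(d,b) via R0 from road(d,b)
round 1: derive deriv(e,e) via R0 from road(e,e)
round 1: derive deriv(f,a) via R0 from road(f,a)
round 1: derive deriv(f,e) via R0 from road(f,e)
round 1: derive deriv(h,j) via R0 from road(h,j)
round 1: derive deriv(j,h) via R0 from road(j,h)
round 1: derive deriv(j,i) via R0 from road(j,i)
round 1: derive deriv(d,d) via R2 from road(d,b), edge(b,d)
round 1: derive deriv(j,a) via R2 from road(j,i), edge(i,a)
round 1: derive deriv(j,b) via R2 from road(j,h), edge(h,b)
round 1: derive deriv(j,j) via R2 from road(j,h), edge(h,j)
round 2: derive deriv(j,d) via R1 from deriv(j,b), edge(b,d)

deriv(a,d)
deriv(d,b)
deriv(d,d)
deriv(e,e)
deriv(f,a)
deriv(f,e)
deriv(h,j)
deriv(j,a)
deriv(j,b)
deriv(j,d)
deriv(j,h)
deriv(j,i)
deriv(j,j)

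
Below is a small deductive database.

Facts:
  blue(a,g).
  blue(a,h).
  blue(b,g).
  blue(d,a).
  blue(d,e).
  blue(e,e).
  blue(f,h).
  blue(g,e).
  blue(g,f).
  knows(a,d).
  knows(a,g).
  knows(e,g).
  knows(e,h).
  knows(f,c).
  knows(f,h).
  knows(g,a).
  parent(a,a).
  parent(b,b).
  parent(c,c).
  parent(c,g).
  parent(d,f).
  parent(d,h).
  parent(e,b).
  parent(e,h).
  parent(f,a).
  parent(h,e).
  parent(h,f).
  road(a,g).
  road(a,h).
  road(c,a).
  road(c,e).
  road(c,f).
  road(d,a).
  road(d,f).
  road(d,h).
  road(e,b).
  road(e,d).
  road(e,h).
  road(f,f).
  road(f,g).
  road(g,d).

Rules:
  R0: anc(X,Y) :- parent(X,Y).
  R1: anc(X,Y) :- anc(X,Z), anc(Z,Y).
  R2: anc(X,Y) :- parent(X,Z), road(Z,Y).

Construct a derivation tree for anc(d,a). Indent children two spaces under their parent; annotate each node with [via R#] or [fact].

round 1: derive anc(a,a) via R0 from parent(a,a)
round 1: derive anc(b,b) via R0 from parent(b,b)
round 1: derive anc(c,c) via R0 from parent(c,c)
round 1: derive anc(c,g) via R0 from parent(c,g)
round 1: derive anc(d,f) via R0 from parent(d,f)
round 1: derive anc(d,h) via R0 from parent(d,h)
round 1: derive anc(e,b) via R0 from parent(e,b)
round 1: derive anc(e,h) via R0 from parent(e,h)
round 1: derive anc(f,a) via R0 from parent(f,a)
round 1: derive anc(h,e) via R0 from parent(h,e)
round 1: derive anc(h,f) via R0 from parent(h,f)
round 1: derive anc(a,g) via R2 from parent(a,a), road(a,g)
round 1: derive anc(a,h) via R2 from parent(a,a), road(a,h)
round 1: derive anc(c,a) via R2 from parent(c,c), road(c,a)
round 1: derive anc(c,d) via R2 from parent(c,g), road(g,d)
round 1: derive anc(c,e) via R2 from parent(c,c), road(c,e)
round 1: derive anc(c,f) via R2 from parent(c,c), road(c,f)
round 1: derive anc(d,g) via R2 from parent(d,f), road(f,g)
round 1: derive anc(f,g) via R2 from parent(f,a), road(a,g)
round 1: derive anc(f,h) via R2 from parent(f,a), road(a,h)
round 1: derive anc(h,b) via R2 from parent(h,e), road(e,b)
round 1: derive anc(h,d) via R2 from parent(h,e), road(e,d)
round 1: derive anc(h,g) via R2 from parent(h,f), road(f,g)
round 1: derive anc(h,h) via R2 from parent(h,e), road(e,h)
round 2: derive anc(a,b) via R1 from anc(a,h), anc(h,b)
round 2: derive anc(a,d) via R1 from anc(a,h), anc(h,d)
round 2: derive anc(a,e) via R1 from anc(a,h), anc(h,e)
round 2: derive anc(a,f) via R1 from anc(a,h), anc(h,f)
round 2: derive anc(c,b) via R1 from anc(c,e), anc(e,b)
round 2: derive anc(c,h) via R1 from anc(c,a), anc(a,h)
round 2: derive anc(d,a) via R1 from anc(d,f), anc(f,a)
round 2: derive anc(d,b) via R1 from anc(d,h), anc(h,b)
round 2: derive anc(d,d) via R1 from anc(d,h), anc(h,d)
round 2: derive anc(d,e) via R1 from anc(d,h), anc(h,e)
round 2: derive anc(e,d) via R1 from anc(e,h), anc(h,d)
round 2: derive anc(e,e) via R1 from anc(e,h), anc(h,e)
round 2: derive anc(e,f) via R1 from anc(e,h), anc(h,f)
round 2: derive anc(e,g) via R1 from anc(e,h), anc(h,g)
round 2: derive anc(f,b) via R1 from anc(f,h), anc(h,b)
round 2: derive anc(f,d) via R1 from anc(f,h), anc(h,d)
round 2: derive anc(f,e) via R1 from anc(f,h), anc(h,e)
round 2: derive anc(f,f) via R1 from anc(f,h), anc(h,f)
round 2: derive anc(h,a) via R1 from anc(h,f), anc(f,a)
round 3: derive anc(e,a) via R1 from anc(e,d), anc(d,a)

anc(d,a)  [via R1]
  anc(d,f)  [via R0]
    parent(d,f)  [fact]
  anc(f,a)  [via R0]
    parent(f,a)  [fact]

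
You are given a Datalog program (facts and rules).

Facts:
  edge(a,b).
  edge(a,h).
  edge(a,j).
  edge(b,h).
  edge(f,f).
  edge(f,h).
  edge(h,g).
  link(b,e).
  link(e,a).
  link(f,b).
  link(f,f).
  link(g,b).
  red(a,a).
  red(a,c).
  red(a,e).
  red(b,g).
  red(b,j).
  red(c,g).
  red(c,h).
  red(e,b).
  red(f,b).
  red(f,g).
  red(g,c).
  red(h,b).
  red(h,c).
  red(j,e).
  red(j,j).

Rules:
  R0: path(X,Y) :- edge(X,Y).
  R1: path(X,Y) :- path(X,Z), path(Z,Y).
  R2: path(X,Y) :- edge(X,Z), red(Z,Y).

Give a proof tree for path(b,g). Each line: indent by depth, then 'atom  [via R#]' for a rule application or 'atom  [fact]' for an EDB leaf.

round 1: derive path(a,b) via R0 from edge(a,b)
round 1: derive path(a,h) via R0 from edge(a,h)
round 1: derive path(a,j) via R0 from edge(a,j)
round 1: derive path(b,h) via R0 from edge(b,h)
round 1: derive path(f,f) via R0 from edge(f,f)
round 1: derive path(f,h) via R0 from edge(f,h)
round 1: derive path(h,g) via R0 from edge(h,g)
round 1: derive path(a,c) via R2 from edge(a,h), red(h,c)
round 1: derive path(a,e) via R2 from edge(a,j), red(j,e)
round 1: derive path(a,g) via R2 from edge(a,b), red(b,g)
round 1: derive path(b,b) via R2 from edge(b,h), red(h,b)
round 1: derive path(b,c) via R2 from edge(b,h), red(h,c)
round 1: derive path(f,b) via R2 from edge(f,f), red(f,b)
round 1: derive path(f,c) via R2 from edge(f,h), red(h,c)
round 1: derive path(f,g) via R2 from edge(f,f), red(f,g)
round 1: derive path(h,c) via R2 from edge(h,g), red(g,c)
round 2: derive path(b,g) via R1 from path(b,h), path(h,g)

path(b,g)  [via R1]
  path(b,h)  [via R0]
    edge(b,h)  [fact]
  path(h,g)  [via R0]
    edge(h,g)  [fact]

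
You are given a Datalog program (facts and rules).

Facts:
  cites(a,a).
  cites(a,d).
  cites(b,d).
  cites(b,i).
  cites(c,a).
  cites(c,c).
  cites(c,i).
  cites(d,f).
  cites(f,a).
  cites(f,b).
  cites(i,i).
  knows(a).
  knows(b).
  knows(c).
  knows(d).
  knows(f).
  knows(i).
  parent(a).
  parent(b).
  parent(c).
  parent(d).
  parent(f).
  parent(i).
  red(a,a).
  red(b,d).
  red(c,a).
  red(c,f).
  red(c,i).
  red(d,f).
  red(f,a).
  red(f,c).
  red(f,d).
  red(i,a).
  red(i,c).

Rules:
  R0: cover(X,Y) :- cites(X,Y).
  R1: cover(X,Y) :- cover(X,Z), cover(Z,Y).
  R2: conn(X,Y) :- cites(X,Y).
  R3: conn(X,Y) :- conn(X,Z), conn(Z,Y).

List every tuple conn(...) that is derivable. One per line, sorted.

conn(a,a)
conn(a,b)
conn(a,d)
conn(a,f)
conn(a,i)
conn(b,a)
conn(b,b)
conn(b,d)
conn(b,f)
conn(b,i)
conn(c,a)
conn(c,b)
conn(c,c)
conn(c,d)
conn(c,f)
conn(c,i)
conn(d,a)
conn(d,b)
conn(d,d)
conn(d,f)
conn(d,i)
conn(f,a)
conn(f,b)
conn(f,d)
conn(f,f)
conn(f,i)
conn(i,i)

round 1: derive conn(a,a) via R2 from cites(a,a)
round 1: derive conn(a,d) via R2 from cites(a,d)
round 1: derive conn(b,d) via R2 from cites(b,d)
round 1: derive conn(b,i) via R2 from cites(b,i)
round 1: derive conn(c,a) via R2 from cites(c,a)
round 1: derive conn(c,c) via R2 from cites(c,c)
round 1: derive conn(c,i) via R2 from cites(c,i)
round 1: derive conn(d,f) via R2 from cites(d,f)
round 1: derive conn(f,a) via R2 from cites(f,a)
round 1: derive conn(f,b) via R2 from cites(f,b)
round 1: derive conn(i,i) via R2 from cites(i,i)
round 2: derive conn(a,f) via R3 from conn(a,d), conn(d,f)
round 2: derive conn(b,f) via R3 from conn(b,d), conn(d,f)
round 2: derive conn(c,d) via R3 from conn(c,a), conn(a,d)
round 2: derive conn(d,a) via R3 from conn(d,f), conn(f,a)
round 2: derive conn(d,b) via R3 from conn(d,f), conn(f,b)
round 2: derive conn(f,d) via R3 from conn(f,a), conn(a,d)
round 2: derive conn(f,i) via R3 from conn(f,b), conn(b,i)
round 3: derive conn(a,b) via R3 from conn(a,d), conn(d,b)
round 3: derive conn(a,i) via R3 from conn(a,f), conn(f,i)
round 3: derive conn(b,a) via R3 from conn(b,d), conn(d,a)
round 3: derive conn(b,b) via R3 from conn(b,d), conn(d,b)
round 3: derive conn(c,b) via R3 from conn(c,d), conn(d,b)
round 3: derive conn(c,f) via R3 from conn(c,a), conn(a,f)
round 3: derive conn(d,d) via R3 from conn(d,a), conn(a,d)
round 3: derive conn(d,i) via R3 from conn(d,b), conn(b,i)
round 3: derive conn(f,f) via R3 from conn(f,a), conn(a,f)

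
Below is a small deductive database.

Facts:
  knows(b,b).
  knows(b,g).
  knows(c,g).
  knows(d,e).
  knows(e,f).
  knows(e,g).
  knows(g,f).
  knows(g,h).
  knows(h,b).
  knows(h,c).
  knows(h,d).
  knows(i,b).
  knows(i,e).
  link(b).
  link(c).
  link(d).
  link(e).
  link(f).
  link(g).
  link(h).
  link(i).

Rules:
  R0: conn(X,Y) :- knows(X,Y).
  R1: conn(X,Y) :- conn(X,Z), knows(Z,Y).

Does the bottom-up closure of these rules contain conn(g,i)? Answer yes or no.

no

round 1: derive conn(b,b) via R0 from knows(b,b)
round 1: derive conn(b,g) via R0 from knows(b,g)
round 1: derive conn(c,g) via R0 from knows(c,g)
round 1: derive conn(d,e) via R0 from knows(d,e)
round 1: derive conn(e,f) via R0 from knows(e,f)
round 1: derive conn(e,g) via R0 from knows(e,g)
round 1: derive conn(g,f) via R0 from knows(g,f)
round 1: derive conn(g,h) via R0 from knows(g,h)
round 1: derive conn(h,b) via R0 from knows(h,b)
round 1: derive conn(h,c) via R0 from knows(h,c)
round 1: derive conn(h,d) via R0 from knows(h,d)
round 1: derive conn(i,b) via R0 from knows(i,b)
round 1: derive conn(i,e) via R0 from knows(i,e)
round 2: derive conn(b,f) via R1 from conn(b,g), knows(g,f)
round 2: derive conn(b,h) via R1 from conn(b,g), knows(g,h)
round 2: derive conn(c,f) via R1 from conn(c,g), knows(g,f)
round 2: derive conn(c,h) via R1 from conn(c,g), knows(g,h)
round 2: derive conn(d,f) via R1 from conn(d,e), knows(e,f)
round 2: derive conn(d,g) via R1 from conn(d,e), knows(e,g)
round 2: derive conn(e,h) via R1 from conn(e,g), knows(g,h)
round 2: derive conn(g,b) via R1 from conn(g,h), knows(h,b)
round 2: derive conn(g,c) via R1 from conn(g,h), knows(h,c)
round 2: derive conn(g,d) via R1 from conn(g,h), knows(h,d)
round 2: derive conn(h,e) via R1 from conn(h,d), knows(d,e)
round 2: derive conn(h,g) via R1 from conn(h,b), knows(b,g)
round 2: derive conn(i,f) via R1 from conn(i,e), knows(e,f)
round 2: derive conn(i,g) via R1 from conn(i,b), knows(b,g)
round 3: derive conn(b,c) via R1 from conn(b,h), knows(h,c)
round 3: derive conn(b,d) via R1 from conn(b,h), knows(h,d)
round 3: derive conn(c,b) via R1 from conn(c,h), knows(h,b)
round 3: derive conn(c,c) via R1 from conn(c,h), knows(h,c)
round 3: derive conn(c,d) via R1 from conn(c,h), knows(h,d)
round 3: derive conn(d,h) via R1 from conn(d,g), knows(g,h)
round 3: derive conn(e,b) via R1 from conn(e,h), knows(h,b)
round 3: derive conn(e,c) via R1 from conn(e,h), knows(h,c)
round 3: derive conn(e,d) via R1 from conn(e,h), knows(h,d)
round 3: derive conn(g,e) via R1 from conn(g,d), knows(d,e)
round 3: derive conn(g,g) via R1 from conn(g,b), knows(b,g)
round 3: derive conn(h,f) via R1 from conn(h,e), knows(e,f)
round 3: derive conn(h,h) via R1 from conn(h,g), knows(g,h)
round 3: derive conn(i,h) via R1 from conn(i,g), knows(g,h)
round 4: derive conn(b,e) via R1 from conn(b,d), knows(d,e)
round 4: derive conn(c,e) via R1 from conn(c,d), knows(d,e)
round 4: derive conn(d,b) via R1 from conn(d,h), knows(h,b)
round 4: derive conn(d,c) via R1 from conn(d,h), knows(h,c)
round 4: derive conn(d,d) via R1 from conn(d,h), knows(h,d)
round 4: derive conn(e,e) via R1 from conn(e,d), knows(d,e)
round 4: derive conn(i,c) via R1 from conn(i,h), knows(h,c)
round 4: derive conn(i,d) via R1 from conn(i,h), knows(h,d)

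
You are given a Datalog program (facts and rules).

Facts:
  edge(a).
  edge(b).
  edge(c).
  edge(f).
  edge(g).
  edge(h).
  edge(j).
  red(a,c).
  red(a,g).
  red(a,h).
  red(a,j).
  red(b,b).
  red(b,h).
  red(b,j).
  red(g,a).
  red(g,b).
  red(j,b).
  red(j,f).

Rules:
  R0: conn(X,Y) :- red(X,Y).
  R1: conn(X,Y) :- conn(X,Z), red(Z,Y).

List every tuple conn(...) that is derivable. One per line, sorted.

conn(a,a)
conn(a,b)
conn(a,c)
conn(a,f)
conn(a,g)
conn(a,h)
conn(a,j)
conn(b,b)
conn(b,f)
conn(b,h)
conn(b,j)
conn(g,a)
conn(g,b)
conn(g,c)
conn(g,f)
conn(g,g)
conn(g,h)
conn(g,j)
conn(j,b)
conn(j,f)
conn(j,h)
conn(j,j)

round 1: derive conn(a,c) via R0 from red(a,c)
round 1: derive conn(a,g) via R0 from red(a,g)
round 1: derive conn(a,h) via R0 from red(a,h)
round 1: derive conn(a,j) via R0 from red(a,j)
round 1: derive conn(b,b) via R0 from red(b,b)
round 1: derive conn(b,h) via R0 from red(b,h)
round 1: derive conn(b,j) via R0 from red(b,j)
round 1: derive conn(g,a) via R0 from red(g,a)
round 1: derive conn(g,b) via R0 from red(g,b)
round 1: derive conn(j,b) via R0 from red(j,b)
round 1: derive conn(j,f) via R0 from red(j,f)
round 2: derive conn(a,a) via R1 from conn(a,g), red(g,a)
round 2: derive conn(a,b) via R1 from conn(a,g), red(g,b)
round 2: derive conn(a,f) via R1 from conn(a,j), red(j,f)
round 2: derive conn(b,f) via R1 from conn(b,j), red(j,f)
round 2: derive conn(g,c) via R1 from conn(g,a), red(a,c)
round 2: derive conn(g,g) via R1 from conn(g,a), red(a,g)
round 2: derive conn(g,h) via R1 from conn(g,a), red(a,h)
round 2: derive conn(g,j) via R1 from conn(g,a), red(a,j)
round 2: derive conn(j,h) via R1 from conn(j,b), red(b,h)
round 2: derive conn(j,j) via R1 from conn(j,b), red(b,j)
round 3: derive conn(g,f) via R1 from conn(g,j), red(j,f)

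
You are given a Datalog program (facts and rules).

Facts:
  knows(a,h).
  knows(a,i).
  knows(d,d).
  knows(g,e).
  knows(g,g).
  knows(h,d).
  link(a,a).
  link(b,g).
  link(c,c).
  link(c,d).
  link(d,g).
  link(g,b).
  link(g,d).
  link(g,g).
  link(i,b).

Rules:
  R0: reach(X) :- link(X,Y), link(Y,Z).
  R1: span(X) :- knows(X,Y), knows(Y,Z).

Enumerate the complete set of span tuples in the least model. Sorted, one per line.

round 1: derive span(a) via R1 from knows(a,h), knows(h,d)
round 1: derive span(d) via R1 from knows(d,d), knows(d,d)
round 1: derive span(g) via R1 from knows(g,g), knows(g,e)
round 1: derive span(h) via R1 from knows(h,d), knows(d,d)

span(a)
span(d)
span(g)
span(h)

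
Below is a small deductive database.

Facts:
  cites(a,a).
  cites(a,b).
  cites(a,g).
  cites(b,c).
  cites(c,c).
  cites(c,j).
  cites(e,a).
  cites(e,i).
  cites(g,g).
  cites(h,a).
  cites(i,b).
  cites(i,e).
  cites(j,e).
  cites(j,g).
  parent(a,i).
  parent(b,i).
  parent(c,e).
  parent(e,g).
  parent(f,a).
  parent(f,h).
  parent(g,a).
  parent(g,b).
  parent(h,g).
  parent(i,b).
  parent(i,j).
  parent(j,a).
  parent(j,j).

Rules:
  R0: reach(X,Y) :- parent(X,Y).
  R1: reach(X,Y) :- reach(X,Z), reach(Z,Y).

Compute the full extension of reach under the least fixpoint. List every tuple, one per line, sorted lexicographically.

round 1: derive reach(a,i) via R0 from parent(a,i)
round 1: derive reach(b,i) via R0 from parent(b,i)
round 1: derive reach(c,e) via R0 from parent(c,e)
round 1: derive reach(e,g) via R0 from parent(e,g)
round 1: derive reach(f,a) via R0 from parent(f,a)
round 1: derive reach(f,h) via R0 from parent(f,h)
round 1: derive reach(g,a) via R0 from parent(g,a)
round 1: derive reach(g,b) via R0 from parent(g,b)
round 1: derive reach(h,g) via R0 from parent(h,g)
round 1: derive reach(i,b) via R0 from parent(i,b)
round 1: derive reach(i,j) via R0 from parent(i,j)
round 1: derive reach(j,a) via R0 from parent(j,a)
round 1: derive reach(j,j) via R0 from parent(j,j)
round 2: derive reach(a,b) via R1 from reach(a,i), reach(i,b)
round 2: derive reach(a,j) via R1 from reach(a,i), reach(i,j)
round 2: derive reach(b,b) via R1 from reach(b,i), reach(i,b)
round 2: derive reach(b,j) via R1 from reach(b,i), reach(i,j)
round 2: derive reach(c,g) via R1 from reach(c,e), reach(e,g)
round 2: derive reach(e,a) via R1 from reach(e,g), reach(g,a)
round 2: derive reach(e,b) via R1 from reach(e,g), reach(g,b)
round 2: derive reach(f,g) via R1 from reach(f,h), reach(h,g)
round 2: derive reach(f,i) via R1 from reach(f,a), reach(a,i)
round 2: derive reach(g,i) via R1 from reach(g,a), reach(a,i)
round 2: derive reach(h,a) via R1 from reach(h,g), reach(g,a)
round 2: derive reach(h,b) via R1 from reach(h,g), reach(g,b)
round 2: derive reach(i,a) via R1 from reach(i,j), reach(j,a)
round 2: derive reach(i,i) via R1 from reach(i,b), reach(b,i)
round 2: derive reach(j,i) via R1 from reach(j,a), reach(a,i)
round 3: derive reach(a,a) via R1 from reach(a,i), reach(i,a)
round 3: derive reach(b,a) via R1 from reach(b,i), reach(i,a)
round 3: derive reach(c,a) via R1 from reach(c,e), reach(e,a)
round 3: derive reach(c,b) via R1 from reach(c,e), reach(e,b)
round 3: derive reach(c,i) via R1 from reach(c,g), reach(g,i)
round 3: derive reach(e,i) via R1 from reach(e,a), reach(a,i)
round 3: derive reach(e,j) via R1 from reach(e,a), reach(a,j)
round 3: derive reach(f,b) via R1 from reach(f,a), reach(a,b)
round 3: derive reach(f,j) via R1 from reach(f,a), reach(a,j)
round 3: derive reach(g,j) via R1 from reach(g,a), reach(a,j)
round 3: derive reach(h,i) via R1 from reach(h,a), reach(a,i)
round 3: derive reach(h,j) via R1 from reach(h,a), reach(a,j)
round 3: derive reach(j,b) via R1 from reach(j,a), reach(a,b)
round 4: derive reach(c,j) via R1 from reach(c,a), reach(a,j)

reach(a,a)
reach(a,b)
reach(a,i)
reach(a,j)
reach(b,a)
reach(b,b)
reach(b,i)
reach(b,j)
reach(c,a)
reach(c,b)
reach(c,e)
reach(c,g)
reach(c,i)
reach(c,j)
reach(e,a)
reach(e,b)
reach(e,g)
reach(e,i)
reach(e,j)
reach(f,a)
reach(f,b)
reach(f,g)
reach(f,h)
reach(f,i)
reach(f,j)
reach(g,a)
reach(g,b)
reach(g,i)
reach(g,j)
reach(h,a)
reach(h,b)
reach(h,g)
reach(h,i)
reach(h,j)
reach(i,a)
reach(i,b)
reach(i,i)
reach(i,j)
reach(j,a)
reach(j,b)
reach(j,i)
reach(j,j)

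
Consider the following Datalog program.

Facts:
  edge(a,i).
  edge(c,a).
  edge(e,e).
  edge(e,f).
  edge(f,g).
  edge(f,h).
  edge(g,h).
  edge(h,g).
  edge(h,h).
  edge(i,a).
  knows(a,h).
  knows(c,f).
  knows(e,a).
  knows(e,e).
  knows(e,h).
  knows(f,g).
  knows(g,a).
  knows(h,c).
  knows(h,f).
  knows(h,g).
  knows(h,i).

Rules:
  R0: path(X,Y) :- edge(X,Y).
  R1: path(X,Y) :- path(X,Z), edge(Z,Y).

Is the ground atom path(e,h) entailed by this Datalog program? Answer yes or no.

yes

round 1: derive path(a,i) via R0 from edge(a,i)
round 1: derive path(c,a) via R0 from edge(c,a)
round 1: derive path(e,e) via R0 from edge(e,e)
round 1: derive path(e,f) via R0 from edge(e,f)
round 1: derive path(f,g) via R0 from edge(f,g)
round 1: derive path(f,h) via R0 from edge(f,h)
round 1: derive path(g,h) via R0 from edge(g,h)
round 1: derive path(h,g) via R0 from edge(h,g)
round 1: derive path(h,h) via R0 from edge(h,h)
round 1: derive path(i,a) via R0 from edge(i,a)
round 2: derive path(a,a) via R1 from path(a,i), edge(i,a)
round 2: derive path(c,i) via R1 from path(c,a), edge(a,i)
round 2: derive path(e,g) via R1 from path(e,f), edge(f,g)
round 2: derive path(e,h) via R1 from path(e,f), edge(f,h)
round 2: derive path(g,g) via R1 from path(g,h), edge(h,g)
round 2: derive path(i,i) via R1 from path(i,a), edge(a,i)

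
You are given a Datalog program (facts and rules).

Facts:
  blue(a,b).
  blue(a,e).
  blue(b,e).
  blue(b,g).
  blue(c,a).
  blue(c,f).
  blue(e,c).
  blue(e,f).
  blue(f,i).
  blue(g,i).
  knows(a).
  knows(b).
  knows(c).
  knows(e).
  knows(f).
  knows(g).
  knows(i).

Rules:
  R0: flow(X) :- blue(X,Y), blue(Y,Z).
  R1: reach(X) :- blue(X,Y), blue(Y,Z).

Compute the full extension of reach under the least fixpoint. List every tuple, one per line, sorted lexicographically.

round 1: derive reach(a) via R1 from blue(a,b), blue(b,e)
round 1: derive reach(b) via R1 from blue(b,e), blue(e,c)
round 1: derive reach(c) via R1 from blue(c,a), blue(a,b)
round 1: derive reach(e) via R1 from blue(e,c), blue(c,a)

reach(a)
reach(b)
reach(c)
reach(e)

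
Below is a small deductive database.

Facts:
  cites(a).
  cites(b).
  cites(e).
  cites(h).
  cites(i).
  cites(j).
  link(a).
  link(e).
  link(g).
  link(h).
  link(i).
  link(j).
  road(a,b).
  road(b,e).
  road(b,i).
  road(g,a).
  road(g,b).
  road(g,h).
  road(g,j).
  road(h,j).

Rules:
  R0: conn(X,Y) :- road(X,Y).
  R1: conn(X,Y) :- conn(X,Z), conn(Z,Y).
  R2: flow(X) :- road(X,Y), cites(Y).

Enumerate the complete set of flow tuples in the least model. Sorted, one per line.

round 1: derive flow(a) via R2 from road(a,b), cites(b)
round 1: derive flow(b) via R2 from road(b,e), cites(e)
round 1: derive flow(g) via R2 from road(g,a), cites(a)
round 1: derive flow(h) via R2 from road(h,j), cites(j)

flow(a)
flow(b)
flow(g)
flow(h)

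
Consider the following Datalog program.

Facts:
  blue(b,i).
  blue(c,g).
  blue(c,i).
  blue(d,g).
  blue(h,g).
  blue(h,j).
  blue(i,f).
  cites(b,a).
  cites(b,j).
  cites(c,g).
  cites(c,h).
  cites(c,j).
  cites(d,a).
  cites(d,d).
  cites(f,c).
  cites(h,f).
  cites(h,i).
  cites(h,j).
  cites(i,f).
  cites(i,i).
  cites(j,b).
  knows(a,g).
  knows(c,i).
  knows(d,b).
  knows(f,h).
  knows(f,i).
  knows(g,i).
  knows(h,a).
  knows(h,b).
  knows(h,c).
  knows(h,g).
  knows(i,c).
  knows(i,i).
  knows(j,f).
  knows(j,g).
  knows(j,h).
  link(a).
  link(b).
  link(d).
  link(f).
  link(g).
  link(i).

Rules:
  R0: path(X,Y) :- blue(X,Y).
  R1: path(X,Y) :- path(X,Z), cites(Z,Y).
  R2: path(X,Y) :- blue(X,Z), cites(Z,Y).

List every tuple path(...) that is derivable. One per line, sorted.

path(b,a)
path(b,b)
path(b,c)
path(b,f)
path(b,g)
path(b,h)
path(b,i)
path(b,j)
path(c,a)
path(c,b)
path(c,c)
path(c,f)
path(c,g)
path(c,h)
path(c,i)
path(c,j)
path(d,g)
path(h,a)
path(h,b)
path(h,g)
path(h,j)
path(i,a)
path(i,b)
path(i,c)
path(i,f)
path(i,g)
path(i,h)
path(i,i)
path(i,j)

round 1: derive path(b,i) via R0 from blue(b,i)
round 1: derive path(c,g) via R0 from blue(c,g)
round 1: derive path(c,i) via R0 from blue(c,i)
round 1: derive path(d,g) via R0 from blue(d,g)
round 1: derive path(h,g) via R0 from blue(h,g)
round 1: derive path(h,j) via R0 from blue(h,j)
round 1: derive path(i,f) via R0 from blue(i,f)
round 1: derive path(b,f) via R2 from blue(b,i), cites(i,f)
round 1: derive path(c,f) via R2 from blue(c,i), cites(i,f)
round 1: derive path(h,b) via R2 from blue(h,j), cites(j,b)
round 1: derive path(i,c) via R2 from blue(i,f), cites(f,c)
round 2: derive path(b,c) via R1 from path(b,f), cites(f,c)
round 2: derive path(c,c) via R1 from path(c,f), cites(f,c)
round 2: derive path(h,a) via R1 from path(h,b), cites(b,a)
round 2: derive path(i,g) via R1 from path(i,c), cites(c,g)
round 2: derive path(i,h) via R1 from path(i,c), cites(c,h)
round 2: derive path(i,j) via R1 from path(i,c), cites(c,j)
round 3: derive path(b,g) via R1 from path(b,c), cites(c,g)
round 3: derive path(b,h) via R1 from path(b,c), cites(c,h)
round 3: derive path(b,j) via R1 from path(b,c), cites(c,j)
round 3: derive path(c,h) via R1 from path(c,c), cites(c,h)
round 3: derive path(c,j) via R1 from path(c,c), cites(c,j)
round 3: derive path(i,b) via R1 from path(i,j), cites(j,b)
round 3: derive path(i,i) via R1 from path(i,h), cites(h,i)
round 4: derive path(b,b) via R1 from path(b,j), cites(j,b)
round 4: derive path(c,b) via R1 from path(c,j), cites(j,b)
round 4: derive path(i,a) via R1 from path(i,b), cites(b,a)
round 5: derive path(b,a) via R1 from path(b,b), cites(b,a)
round 5: derive path(c,a) via R1 from path(c,b), cites(b,a)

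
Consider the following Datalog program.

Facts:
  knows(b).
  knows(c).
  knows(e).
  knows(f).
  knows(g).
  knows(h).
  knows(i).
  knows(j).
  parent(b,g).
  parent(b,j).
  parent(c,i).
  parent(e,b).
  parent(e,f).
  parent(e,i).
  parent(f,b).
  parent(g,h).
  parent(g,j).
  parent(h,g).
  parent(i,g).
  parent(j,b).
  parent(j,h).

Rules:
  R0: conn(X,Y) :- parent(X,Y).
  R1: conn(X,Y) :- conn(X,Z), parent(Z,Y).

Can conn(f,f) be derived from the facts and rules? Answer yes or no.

no

round 1: derive conn(b,g) via R0 from parent(b,g)
round 1: derive conn(b,j) via R0 from parent(b,j)
round 1: derive conn(c,i) via R0 from parent(c,i)
round 1: derive conn(e,b) via R0 from parent(e,b)
round 1: derive conn(e,f) via R0 from parent(e,f)
round 1: derive conn(e,i) via R0 from parent(e,i)
round 1: derive conn(f,b) via R0 from parent(f,b)
round 1: derive conn(g,h) via R0 from parent(g,h)
round 1: derive conn(g,j) via R0 from parent(g,j)
round 1: derive conn(h,g) via R0 from parent(h,g)
round 1: derive conn(i,g) via R0 from parent(i,g)
round 1: derive conn(j,b) via R0 from parent(j,b)
round 1: derive conn(j,h) via R0 from parent(j,h)
round 2: derive conn(b,b) via R1 from conn(b,j), parent(j,b)
round 2: derive conn(b,h) via R1 from conn(b,g), parent(g,h)
round 2: derive conn(c,g) via R1 from conn(c,i), parent(i,g)
round 2: derive conn(e,g) via R1 from conn(e,b), parent(b,g)
round 2: derive conn(e,j) via R1 from conn(e,b), parent(b,j)
round 2: derive conn(f,g) via R1 from conn(f,b), parent(b,g)
round 2: derive conn(f,j) via R1 from conn(f,b), parent(b,j)
round 2: derive conn(g,b) via R1 from conn(g,j), parent(j,b)
round 2: derive conn(g,g) via R1 from conn(g,h), parent(h,g)
round 2: derive conn(h,h) via R1 from conn(h,g), parent(g,h)
round 2: derive conn(h,j) via R1 from conn(h,g), parent(g,j)
round 2: derive conn(i,h) via R1 from conn(i,g), parent(g,h)
round 2: derive conn(i,j) via R1 from conn(i,g), parent(g,j)
round 2: derive conn(j,g) via R1 from conn(j,b), parent(b,g)
round 2: derive conn(j,j) via R1 from conn(j,b), parent(b,j)
round 3: derive conn(c,h) via R1 from conn(c,g), parent(g,h)
round 3: derive conn(c,j) via R1 from conn(c,g), parent(g,j)
round 3: derive conn(e,h) via R1 from conn(e,g), parent(g,h)
round 3: derive conn(f,h) via R1 from conn(f,g), parent(g,h)
round 3: derive conn(h,b) via R1 from conn(h,j), parent(j,b)
round 3: derive conn(i,b) via R1 from conn(i,j), parent(j,b)
round 4: derive conn(c,b) via R1 from conn(c,j), parent(j,b)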